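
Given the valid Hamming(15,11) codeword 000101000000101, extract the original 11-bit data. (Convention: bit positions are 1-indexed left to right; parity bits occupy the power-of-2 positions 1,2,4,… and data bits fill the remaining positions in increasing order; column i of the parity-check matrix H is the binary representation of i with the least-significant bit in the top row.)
Parity bits occupy power-of-2 positions; data bits are at positions {3,5,6,7,9,10,11,12,13,14,15} (1-indexed).
Extract: c[3]=0 c[5]=0 c[6]=1 c[7]=0 c[9]=0 c[10]=0 c[11]=0 c[12]=0 c[13]=1 c[14]=0 c[15]=1
Data = 00100000101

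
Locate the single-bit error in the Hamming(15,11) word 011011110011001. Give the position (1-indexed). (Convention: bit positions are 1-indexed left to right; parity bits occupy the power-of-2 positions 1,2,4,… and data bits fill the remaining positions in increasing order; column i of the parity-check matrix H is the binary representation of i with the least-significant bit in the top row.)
Syndrome s = H · r^T (mod 2), r = 011011110011001:
  s[0] = (101010101010101)·(011011110011001) mod 2 = 0+0+1+0+1+0+1+0+0+0+1+0+0+0+1 mod 2 = 1
  s[1] = (011001100110011)·(011011110011001) mod 2 = 0+1+1+0+0+1+1+0+0+0+1+0+0+0+1 mod 2 = 0
  s[2] = (000111100001111)·(011011110011001) mod 2 = 0+0+0+0+1+1+1+0+0+0+0+1+0+0+1 mod 2 = 1
  s[3] = (000000011111111)·(011011110011001) mod 2 = 0+0+0+0+0+0+0+1+0+0+1+1+0+0+1 mod 2 = 0
Syndrome = 1010
Column i of H is the binary representation of i, so the syndrome is the binary index of the flipped bit.
Read s = 1010 with s[0] as LSB: 1·2^0 + 0·2^1 + 1·2^2 + 0·2^3 = 5.
Error is at bit position 5.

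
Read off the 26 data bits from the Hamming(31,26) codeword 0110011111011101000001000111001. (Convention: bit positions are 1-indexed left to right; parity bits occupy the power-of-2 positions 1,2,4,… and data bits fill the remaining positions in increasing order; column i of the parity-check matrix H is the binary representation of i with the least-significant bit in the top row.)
Parity bits occupy power-of-2 positions; data bits are at positions {3,5,6,7,9,10,11,12,13,14,15,17,18,19,20,21,22,23,24,25,26,27,28,29,30,31} (1-indexed).
Extract: c[3]=1 c[5]=0 c[6]=1 c[7]=1 c[9]=1 c[10]=1 c[11]=0 c[12]=1 c[13]=1 c[14]=1 c[15]=0 c[17]=0 c[18]=0 c[19]=0 c[20]=0 c[21]=0 c[22]=1 c[23]=0 c[24]=0 c[25]=0 c[26]=1 c[27]=1 c[28]=1 c[29]=0 c[30]=0 c[31]=1
Data = 10111101110000001000111001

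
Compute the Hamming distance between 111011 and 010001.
XOR = 101010, count of 1s = 3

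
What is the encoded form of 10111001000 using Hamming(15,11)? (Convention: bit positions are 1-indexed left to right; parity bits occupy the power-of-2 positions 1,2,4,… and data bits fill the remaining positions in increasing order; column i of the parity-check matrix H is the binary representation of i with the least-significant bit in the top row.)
Codeword c = d · G (mod 2), d = 10111001000:
  c[0] = d·G[:,0] = (10111001000)·(11011010101) mod 2 = 1+0+0+1+1+0+0+0+0+0+0 mod 2 = 1
  c[1] = d·G[:,1] = (10111001000)·(10110110011) mod 2 = 1+0+1+1+0+0+0+0+0+0+0 mod 2 = 1
  c[2] = d·G[:,2] = (10111001000)·(10000000000) mod 2 = 1+0+0+0+0+0+0+0+0+0+0 mod 2 = 1
  c[3] = d·G[:,3] = (10111001000)·(01110001111) mod 2 = 0+0+1+1+0+0+0+1+0+0+0 mod 2 = 1
  c[4] = d·G[:,4] = (10111001000)·(01000000000) mod 2 = 0+0+0+0+0+0+0+0+0+0+0 mod 2 = 0
  c[5] = d·G[:,5] = (10111001000)·(00100000000) mod 2 = 0+0+1+0+0+0+0+0+0+0+0 mod 2 = 1
  c[6] = d·G[:,6] = (10111001000)·(00010000000) mod 2 = 0+0+0+1+0+0+0+0+0+0+0 mod 2 = 1
  c[7] = d·G[:,7] = (10111001000)·(00001111111) mod 2 = 0+0+0+0+1+0+0+1+0+0+0 mod 2 = 0
  c[8] = d·G[:,8] = (10111001000)·(00001000000) mod 2 = 0+0+0+0+1+0+0+0+0+0+0 mod 2 = 1
  c[9] = d·G[:,9] = (10111001000)·(00000100000) mod 2 = 0+0+0+0+0+0+0+0+0+0+0 mod 2 = 0
  c[10] = d·G[:,10] = (10111001000)·(00000010000) mod 2 = 0+0+0+0+0+0+0+0+0+0+0 mod 2 = 0
  c[11] = d·G[:,11] = (10111001000)·(00000001000) mod 2 = 0+0+0+0+0+0+0+1+0+0+0 mod 2 = 1
  c[12] = d·G[:,12] = (10111001000)·(00000000100) mod 2 = 0+0+0+0+0+0+0+0+0+0+0 mod 2 = 0
  c[13] = d·G[:,13] = (10111001000)·(00000000010) mod 2 = 0+0+0+0+0+0+0+0+0+0+0 mod 2 = 0
  c[14] = d·G[:,14] = (10111001000)·(00000000001) mod 2 = 0+0+0+0+0+0+0+0+0+0+0 mod 2 = 0
Codeword = 111101101001000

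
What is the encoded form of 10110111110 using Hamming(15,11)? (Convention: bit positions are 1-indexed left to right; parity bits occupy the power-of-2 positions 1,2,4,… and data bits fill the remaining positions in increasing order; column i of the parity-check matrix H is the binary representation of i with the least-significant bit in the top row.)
Codeword c = d · G (mod 2), d = 10110111110:
  c[0] = d·G[:,0] = (10110111110)·(11011010101) mod 2 = 1+0+0+1+0+0+1+0+1+0+0 mod 2 = 0
  c[1] = d·G[:,1] = (10110111110)·(10110110011) mod 2 = 1+0+1+1+0+1+1+0+0+1+0 mod 2 = 0
  c[2] = d·G[:,2] = (10110111110)·(10000000000) mod 2 = 1+0+0+0+0+0+0+0+0+0+0 mod 2 = 1
  c[3] = d·G[:,3] = (10110111110)·(01110001111) mod 2 = 0+0+1+1+0+0+0+1+1+1+0 mod 2 = 1
  c[4] = d·G[:,4] = (10110111110)·(01000000000) mod 2 = 0+0+0+0+0+0+0+0+0+0+0 mod 2 = 0
  c[5] = d·G[:,5] = (10110111110)·(00100000000) mod 2 = 0+0+1+0+0+0+0+0+0+0+0 mod 2 = 1
  c[6] = d·G[:,6] = (10110111110)·(00010000000) mod 2 = 0+0+0+1+0+0+0+0+0+0+0 mod 2 = 1
  c[7] = d·G[:,7] = (10110111110)·(00001111111) mod 2 = 0+0+0+0+0+1+1+1+1+1+0 mod 2 = 1
  c[8] = d·G[:,8] = (10110111110)·(00001000000) mod 2 = 0+0+0+0+0+0+0+0+0+0+0 mod 2 = 0
  c[9] = d·G[:,9] = (10110111110)·(00000100000) mod 2 = 0+0+0+0+0+1+0+0+0+0+0 mod 2 = 1
  c[10] = d·G[:,10] = (10110111110)·(00000010000) mod 2 = 0+0+0+0+0+0+1+0+0+0+0 mod 2 = 1
  c[11] = d·G[:,11] = (10110111110)·(00000001000) mod 2 = 0+0+0+0+0+0+0+1+0+0+0 mod 2 = 1
  c[12] = d·G[:,12] = (10110111110)·(00000000100) mod 2 = 0+0+0+0+0+0+0+0+1+0+0 mod 2 = 1
  c[13] = d·G[:,13] = (10110111110)·(00000000010) mod 2 = 0+0+0+0+0+0+0+0+0+1+0 mod 2 = 1
  c[14] = d·G[:,14] = (10110111110)·(00000000001) mod 2 = 0+0+0+0+0+0+0+0+0+0+0 mod 2 = 0
Codeword = 001101110111110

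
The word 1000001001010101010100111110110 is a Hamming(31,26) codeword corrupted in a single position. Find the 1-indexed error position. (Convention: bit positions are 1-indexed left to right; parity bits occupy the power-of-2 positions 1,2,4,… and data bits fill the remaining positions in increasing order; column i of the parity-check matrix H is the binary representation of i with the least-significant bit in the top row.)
Syndrome s = H · r^T (mod 2), r = 1000001001010101010100111110110:
  s[0] = (1010101010101010101010101010101)·(1000001001010101010100111110110) mod 2 = 1+0+0+0+0+0+1+0+0+0+0+0+0+0+0+0+0+0+0+0+0+0+1+0+1+0+1+0+1+0+0 mod 2 = 0
  s[1] = (0110011001100110011001100110011)·(1000001001010101010100111110110) mod 2 = 0+0+0+0+0+0+1+0+0+1+0+0+0+1+0+0+0+1+0+0+0+0+1+0+0+1+1+0+0+1+0 mod 2 = 0
  s[2] = (0001111000011110000111100001111)·(1000001001010101010100111110110) mod 2 = 0+0+0+0+0+0+1+0+0+0+0+1+0+1+0+0+0+0+0+1+0+0+1+0+0+0+0+0+1+1+0 mod 2 = 1
  s[3] = (0000000111111110000000011111111)·(1000001001010101010100111110110) mod 2 = 0+0+0+0+0+0+0+0+0+1+0+1+0+1+0+0+0+0+0+0+0+0+0+1+1+1+1+0+1+1+0 mod 2 = 1
  s[4] = (0000000000000001111111111111111)·(1000001001010101010100111110110) mod 2 = 0+0+0+0+0+0+0+0+0+0+0+0+0+0+0+1+0+1+0+1+0+0+1+1+1+1+1+0+1+1+0 mod 2 = 0
Syndrome = 00110
Column i of H is the binary representation of i, so the syndrome is the binary index of the flipped bit.
Read s = 00110 with s[0] as LSB: 0·2^0 + 0·2^1 + 1·2^2 + 1·2^3 + 0·2^4 = 12.
Error is at bit position 12.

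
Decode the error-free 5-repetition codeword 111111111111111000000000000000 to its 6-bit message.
Split into 5-bit blocks: 11111 11111 11111 00000 00000 00000
Data = 111000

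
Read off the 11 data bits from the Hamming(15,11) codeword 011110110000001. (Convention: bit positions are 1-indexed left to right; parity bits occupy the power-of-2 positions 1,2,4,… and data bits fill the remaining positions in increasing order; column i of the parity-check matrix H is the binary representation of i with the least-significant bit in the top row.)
Parity bits occupy power-of-2 positions; data bits are at positions {3,5,6,7,9,10,11,12,13,14,15} (1-indexed).
Extract: c[3]=1 c[5]=1 c[6]=0 c[7]=1 c[9]=0 c[10]=0 c[11]=0 c[12]=0 c[13]=0 c[14]=0 c[15]=1
Data = 11010000001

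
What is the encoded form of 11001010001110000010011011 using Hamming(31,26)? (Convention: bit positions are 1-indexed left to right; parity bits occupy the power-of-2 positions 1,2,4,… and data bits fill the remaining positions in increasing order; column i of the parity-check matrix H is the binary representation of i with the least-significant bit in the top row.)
Codeword c = d · G (mod 2), d = 11001010001110000010011011:
  c[0] = d·G[:,0] = (11001010001110000010011011)·(11011010101101010101010101) mod 2 = 1+1+0+0+1+0+1+0+0+0+1+1+0+0+0+0+0+0+0+0+0+1+0+0+0+1 mod 2 = 0
  c[1] = d·G[:,1] = (11001010001110000010011011)·(10110110011011001100110011) mod 2 = 1+0+0+0+0+0+1+0+0+0+1+0+1+0+0+0+0+0+0+0+0+1+0+0+1+1 mod 2 = 1
  c[2] = d·G[:,2] = (11001010001110000010011011)·(10000000000000000000000000) mod 2 = 1+0+0+0+0+0+0+0+0+0+0+0+0+0+0+0+0+0+0+0+0+0+0+0+0+0 mod 2 = 1
  c[3] = d·G[:,3] = (11001010001110000010011011)·(01110001111000111100001111) mod 2 = 0+1+0+0+0+0+0+0+0+0+1+0+0+0+0+0+0+0+0+0+0+0+1+0+1+1 mod 2 = 1
  c[4] = d·G[:,4] = (11001010001110000010011011)·(01000000000000000000000000) mod 2 = 0+1+0+0+0+0+0+0+0+0+0+0+0+0+0+0+0+0+0+0+0+0+0+0+0+0 mod 2 = 1
  c[5] = d·G[:,5] = (11001010001110000010011011)·(00100000000000000000000000) mod 2 = 0+0+0+0+0+0+0+0+0+0+0+0+0+0+0+0+0+0+0+0+0+0+0+0+0+0 mod 2 = 0
  c[6] = d·G[:,6] = (11001010001110000010011011)·(00010000000000000000000000) mod 2 = 0+0+0+0+0+0+0+0+0+0+0+0+0+0+0+0+0+0+0+0+0+0+0+0+0+0 mod 2 = 0
  c[7] = d·G[:,7] = (11001010001110000010011011)·(00001111111000000011111111) mod 2 = 0+0+0+0+1+0+1+0+0+0+1+0+0+0+0+0+0+0+1+0+0+1+1+0+1+1 mod 2 = 0
  c[8] = d·G[:,8] = (11001010001110000010011011)·(00001000000000000000000000) mod 2 = 0+0+0+0+1+0+0+0+0+0+0+0+0+0+0+0+0+0+0+0+0+0+0+0+0+0 mod 2 = 1
  c[9] = d·G[:,9] = (11001010001110000010011011)·(00000100000000000000000000) mod 2 = 0+0+0+0+0+0+0+0+0+0+0+0+0+0+0+0+0+0+0+0+0+0+0+0+0+0 mod 2 = 0
  c[10] = d·G[:,10] = (11001010001110000010011011)·(00000010000000000000000000) mod 2 = 0+0+0+0+0+0+1+0+0+0+0+0+0+0+0+0+0+0+0+0+0+0+0+0+0+0 mod 2 = 1
  c[11] = d·G[:,11] = (11001010001110000010011011)·(00000001000000000000000000) mod 2 = 0+0+0+0+0+0+0+0+0+0+0+0+0+0+0+0+0+0+0+0+0+0+0+0+0+0 mod 2 = 0
  c[12] = d·G[:,12] = (11001010001110000010011011)·(00000000100000000000000000) mod 2 = 0+0+0+0+0+0+0+0+0+0+0+0+0+0+0+0+0+0+0+0+0+0+0+0+0+0 mod 2 = 0
  c[13] = d·G[:,13] = (11001010001110000010011011)·(00000000010000000000000000) mod 2 = 0+0+0+0+0+0+0+0+0+0+0+0+0+0+0+0+0+0+0+0+0+0+0+0+0+0 mod 2 = 0
  c[14] = d·G[:,14] = (11001010001110000010011011)·(00000000001000000000000000) mod 2 = 0+0+0+0+0+0+0+0+0+0+1+0+0+0+0+0+0+0+0+0+0+0+0+0+0+0 mod 2 = 1
  c[15] = d·G[:,15] = (11001010001110000010011011)·(00000000000111111111111111) mod 2 = 0+0+0+0+0+0+0+0+0+0+0+1+1+0+0+0+0+0+1+0+0+1+1+0+1+1 mod 2 = 1
  c[16] = d·G[:,16] = (11001010001110000010011011)·(00000000000100000000000000) mod 2 = 0+0+0+0+0+0+0+0+0+0+0+1+0+0+0+0+0+0+0+0+0+0+0+0+0+0 mod 2 = 1
  c[17] = d·G[:,17] = (11001010001110000010011011)·(00000000000010000000000000) mod 2 = 0+0+0+0+0+0+0+0+0+0+0+0+1+0+0+0+0+0+0+0+0+0+0+0+0+0 mod 2 = 1
  c[18] = d·G[:,18] = (11001010001110000010011011)·(00000000000001000000000000) mod 2 = 0+0+0+0+0+0+0+0+0+0+0+0+0+0+0+0+0+0+0+0+0+0+0+0+0+0 mod 2 = 0
  c[19] = d·G[:,19] = (11001010001110000010011011)·(00000000000000100000000000) mod 2 = 0+0+0+0+0+0+0+0+0+0+0+0+0+0+0+0+0+0+0+0+0+0+0+0+0+0 mod 2 = 0
  c[20] = d·G[:,20] = (11001010001110000010011011)·(00000000000000010000000000) mod 2 = 0+0+0+0+0+0+0+0+0+0+0+0+0+0+0+0+0+0+0+0+0+0+0+0+0+0 mod 2 = 0
  c[21] = d·G[:,21] = (11001010001110000010011011)·(00000000000000001000000000) mod 2 = 0+0+0+0+0+0+0+0+0+0+0+0+0+0+0+0+0+0+0+0+0+0+0+0+0+0 mod 2 = 0
  c[22] = d·G[:,22] = (11001010001110000010011011)·(00000000000000000100000000) mod 2 = 0+0+0+0+0+0+0+0+0+0+0+0+0+0+0+0+0+0+0+0+0+0+0+0+0+0 mod 2 = 0
  c[23] = d·G[:,23] = (11001010001110000010011011)·(00000000000000000010000000) mod 2 = 0+0+0+0+0+0+0+0+0+0+0+0+0+0+0+0+0+0+1+0+0+0+0+0+0+0 mod 2 = 1
  c[24] = d·G[:,24] = (11001010001110000010011011)·(00000000000000000001000000) mod 2 = 0+0+0+0+0+0+0+0+0+0+0+0+0+0+0+0+0+0+0+0+0+0+0+0+0+0 mod 2 = 0
  c[25] = d·G[:,25] = (11001010001110000010011011)·(00000000000000000000100000) mod 2 = 0+0+0+0+0+0+0+0+0+0+0+0+0+0+0+0+0+0+0+0+0+0+0+0+0+0 mod 2 = 0
  c[26] = d·G[:,26] = (11001010001110000010011011)·(00000000000000000000010000) mod 2 = 0+0+0+0+0+0+0+0+0+0+0+0+0+0+0+0+0+0+0+0+0+1+0+0+0+0 mod 2 = 1
  c[27] = d·G[:,27] = (11001010001110000010011011)·(00000000000000000000001000) mod 2 = 0+0+0+0+0+0+0+0+0+0+0+0+0+0+0+0+0+0+0+0+0+0+1+0+0+0 mod 2 = 1
  c[28] = d·G[:,28] = (11001010001110000010011011)·(00000000000000000000000100) mod 2 = 0+0+0+0+0+0+0+0+0+0+0+0+0+0+0+0+0+0+0+0+0+0+0+0+0+0 mod 2 = 0
  c[29] = d·G[:,29] = (11001010001110000010011011)·(00000000000000000000000010) mod 2 = 0+0+0+0+0+0+0+0+0+0+0+0+0+0+0+0+0+0+0+0+0+0+0+0+1+0 mod 2 = 1
  c[30] = d·G[:,30] = (11001010001110000010011011)·(00000000000000000000000001) mod 2 = 0+0+0+0+0+0+0+0+0+0+0+0+0+0+0+0+0+0+0+0+0+0+0+0+0+1 mod 2 = 1
Codeword = 0111100010100011110000010011011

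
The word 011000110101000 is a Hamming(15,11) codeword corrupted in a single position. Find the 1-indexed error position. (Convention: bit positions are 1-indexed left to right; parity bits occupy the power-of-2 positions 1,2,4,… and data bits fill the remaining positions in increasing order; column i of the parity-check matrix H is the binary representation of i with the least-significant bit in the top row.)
Syndrome s = H · r^T (mod 2), r = 011000110101000:
  s[0] = (101010101010101)·(011000110101000) mod 2 = 0+0+1+0+0+0+1+0+0+0+0+0+0+0+0 mod 2 = 0
  s[1] = (011001100110011)·(011000110101000) mod 2 = 0+1+1+0+0+0+1+0+0+1+0+0+0+0+0 mod 2 = 0
  s[2] = (000111100001111)·(011000110101000) mod 2 = 0+0+0+0+0+0+1+0+0+0+0+1+0+0+0 mod 2 = 0
  s[3] = (000000011111111)·(011000110101000) mod 2 = 0+0+0+0+0+0+0+1+0+1+0+1+0+0+0 mod 2 = 1
Syndrome = 0001
Column i of H is the binary representation of i, so the syndrome is the binary index of the flipped bit.
Read s = 0001 with s[0] as LSB: 0·2^0 + 0·2^1 + 0·2^2 + 1·2^3 = 8.
Error is at bit position 8.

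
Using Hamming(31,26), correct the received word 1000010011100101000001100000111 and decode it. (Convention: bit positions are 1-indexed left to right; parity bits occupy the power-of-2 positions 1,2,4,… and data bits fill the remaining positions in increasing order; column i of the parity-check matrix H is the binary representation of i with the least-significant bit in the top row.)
Syndrome s = H · r^T (mod 2), r = 1000010011100101000001100000111:
  s[0] = (1010101010101010101010101010101)·(1000010011100101000001100000111) mod 2 = 1+0+0+0+0+0+0+0+1+0+1+0+0+0+0+0+0+0+0+0+0+0+1+0+0+0+0+0+1+0+1 mod 2 = 0
  s[1] = (0110011001100110011001100110011)·(1000010011100101000001100000111) mod 2 = 0+0+0+0+0+1+0+0+0+1+1+0+0+1+0+0+0+0+0+0+0+1+1+0+0+0+0+0+0+1+1 mod 2 = 0
  s[2] = (0001111000011110000111100001111)·(1000010011100101000001100000111) mod 2 = 0+0+0+0+0+1+0+0+0+0+0+0+0+1+0+0+0+0+0+0+0+1+1+0+0+0+0+0+1+1+1 mod 2 = 1
  s[3] = (0000000111111110000000011111111)·(1000010011100101000001100000111) mod 2 = 0+0+0+0+0+0+0+0+1+1+1+0+0+1+0+0+0+0+0+0+0+0+0+0+0+0+0+0+1+1+1 mod 2 = 1
  s[4] = (0000000000000001111111111111111)·(1000010011100101000001100000111) mod 2 = 0+0+0+0+0+0+0+0+0+0+0+0+0+0+0+1+0+0+0+0+0+1+1+0+0+0+0+0+1+1+1 mod 2 = 0
Syndrome = 00110
Column 12 of H equals this syndrome → error at bit 12 (1-indexed).
Flip bit 12: 1000010011100101000001100000111 → 1000010011110101000001100000111
Extract data bits at positions {3,5,6,7,9,10,11,12,13,14,15,17,18,19,20,21,22,23,24,25,26,27,28,29,30,31}: 00101111010000001100000111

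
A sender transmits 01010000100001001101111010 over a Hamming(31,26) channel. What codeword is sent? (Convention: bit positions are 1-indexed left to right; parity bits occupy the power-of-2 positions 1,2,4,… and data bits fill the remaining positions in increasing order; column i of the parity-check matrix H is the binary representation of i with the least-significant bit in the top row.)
Codeword c = d · G (mod 2), d = 01010000100001001101111010:
  c[0] = d·G[:,0] = (01010000100001001101111010)·(11011010101101010101010101) mod 2 = 0+1+0+1+0+0+0+0+1+0+0+0+0+1+0+0+0+1+0+1+0+1+0+0+0+0 mod 2 = 1
  c[1] = d·G[:,1] = (01010000100001001101111010)·(10110110011011001100110011) mod 2 = 0+0+0+1+0+0+0+0+0+0+0+0+0+1+0+0+1+1+0+0+1+1+0+0+1+0 mod 2 = 1
  c[2] = d·G[:,2] = (01010000100001001101111010)·(10000000000000000000000000) mod 2 = 0+0+0+0+0+0+0+0+0+0+0+0+0+0+0+0+0+0+0+0+0+0+0+0+0+0 mod 2 = 0
  c[3] = d·G[:,3] = (01010000100001001101111010)·(01110001111000111100001111) mod 2 = 0+1+0+1+0+0+0+0+1+0+0+0+0+0+0+0+1+1+0+0+0+0+1+0+1+0 mod 2 = 1
  c[4] = d·G[:,4] = (01010000100001001101111010)·(01000000000000000000000000) mod 2 = 0+1+0+0+0+0+0+0+0+0+0+0+0+0+0+0+0+0+0+0+0+0+0+0+0+0 mod 2 = 1
  c[5] = d·G[:,5] = (01010000100001001101111010)·(00100000000000000000000000) mod 2 = 0+0+0+0+0+0+0+0+0+0+0+0+0+0+0+0+0+0+0+0+0+0+0+0+0+0 mod 2 = 0
  c[6] = d·G[:,6] = (01010000100001001101111010)·(00010000000000000000000000) mod 2 = 0+0+0+1+0+0+0+0+0+0+0+0+0+0+0+0+0+0+0+0+0+0+0+0+0+0 mod 2 = 1
  c[7] = d·G[:,7] = (01010000100001001101111010)·(00001111111000000011111111) mod 2 = 0+0+0+0+0+0+0+0+1+0+0+0+0+0+0+0+0+0+0+1+1+1+1+0+1+0 mod 2 = 0
  c[8] = d·G[:,8] = (01010000100001001101111010)·(00001000000000000000000000) mod 2 = 0+0+0+0+0+0+0+0+0+0+0+0+0+0+0+0+0+0+0+0+0+0+0+0+0+0 mod 2 = 0
  c[9] = d·G[:,9] = (01010000100001001101111010)·(00000100000000000000000000) mod 2 = 0+0+0+0+0+0+0+0+0+0+0+0+0+0+0+0+0+0+0+0+0+0+0+0+0+0 mod 2 = 0
  c[10] = d·G[:,10] = (01010000100001001101111010)·(00000010000000000000000000) mod 2 = 0+0+0+0+0+0+0+0+0+0+0+0+0+0+0+0+0+0+0+0+0+0+0+0+0+0 mod 2 = 0
  c[11] = d·G[:,11] = (01010000100001001101111010)·(00000001000000000000000000) mod 2 = 0+0+0+0+0+0+0+0+0+0+0+0+0+0+0+0+0+0+0+0+0+0+0+0+0+0 mod 2 = 0
  c[12] = d·G[:,12] = (01010000100001001101111010)·(00000000100000000000000000) mod 2 = 0+0+0+0+0+0+0+0+1+0+0+0+0+0+0+0+0+0+0+0+0+0+0+0+0+0 mod 2 = 1
  c[13] = d·G[:,13] = (01010000100001001101111010)·(00000000010000000000000000) mod 2 = 0+0+0+0+0+0+0+0+0+0+0+0+0+0+0+0+0+0+0+0+0+0+0+0+0+0 mod 2 = 0
  c[14] = d·G[:,14] = (01010000100001001101111010)·(00000000001000000000000000) mod 2 = 0+0+0+0+0+0+0+0+0+0+0+0+0+0+0+0+0+0+0+0+0+0+0+0+0+0 mod 2 = 0
  c[15] = d·G[:,15] = (01010000100001001101111010)·(00000000000111111111111111) mod 2 = 0+0+0+0+0+0+0+0+0+0+0+0+0+1+0+0+1+1+0+1+1+1+1+0+1+0 mod 2 = 0
  c[16] = d·G[:,16] = (01010000100001001101111010)·(00000000000100000000000000) mod 2 = 0+0+0+0+0+0+0+0+0+0+0+0+0+0+0+0+0+0+0+0+0+0+0+0+0+0 mod 2 = 0
  c[17] = d·G[:,17] = (01010000100001001101111010)·(00000000000010000000000000) mod 2 = 0+0+0+0+0+0+0+0+0+0+0+0+0+0+0+0+0+0+0+0+0+0+0+0+0+0 mod 2 = 0
  c[18] = d·G[:,18] = (01010000100001001101111010)·(00000000000001000000000000) mod 2 = 0+0+0+0+0+0+0+0+0+0+0+0+0+1+0+0+0+0+0+0+0+0+0+0+0+0 mod 2 = 1
  c[19] = d·G[:,19] = (01010000100001001101111010)·(00000000000000100000000000) mod 2 = 0+0+0+0+0+0+0+0+0+0+0+0+0+0+0+0+0+0+0+0+0+0+0+0+0+0 mod 2 = 0
  c[20] = d·G[:,20] = (01010000100001001101111010)·(00000000000000010000000000) mod 2 = 0+0+0+0+0+0+0+0+0+0+0+0+0+0+0+0+0+0+0+0+0+0+0+0+0+0 mod 2 = 0
  c[21] = d·G[:,21] = (01010000100001001101111010)·(00000000000000001000000000) mod 2 = 0+0+0+0+0+0+0+0+0+0+0+0+0+0+0+0+1+0+0+0+0+0+0+0+0+0 mod 2 = 1
  c[22] = d·G[:,22] = (01010000100001001101111010)·(00000000000000000100000000) mod 2 = 0+0+0+0+0+0+0+0+0+0+0+0+0+0+0+0+0+1+0+0+0+0+0+0+0+0 mod 2 = 1
  c[23] = d·G[:,23] = (01010000100001001101111010)·(00000000000000000010000000) mod 2 = 0+0+0+0+0+0+0+0+0+0+0+0+0+0+0+0+0+0+0+0+0+0+0+0+0+0 mod 2 = 0
  c[24] = d·G[:,24] = (01010000100001001101111010)·(00000000000000000001000000) mod 2 = 0+0+0+0+0+0+0+0+0+0+0+0+0+0+0+0+0+0+0+1+0+0+0+0+0+0 mod 2 = 1
  c[25] = d·G[:,25] = (01010000100001001101111010)·(00000000000000000000100000) mod 2 = 0+0+0+0+0+0+0+0+0+0+0+0+0+0+0+0+0+0+0+0+1+0+0+0+0+0 mod 2 = 1
  c[26] = d·G[:,26] = (01010000100001001101111010)·(00000000000000000000010000) mod 2 = 0+0+0+0+0+0+0+0+0+0+0+0+0+0+0+0+0+0+0+0+0+1+0+0+0+0 mod 2 = 1
  c[27] = d·G[:,27] = (01010000100001001101111010)·(00000000000000000000001000) mod 2 = 0+0+0+0+0+0+0+0+0+0+0+0+0+0+0+0+0+0+0+0+0+0+1+0+0+0 mod 2 = 1
  c[28] = d·G[:,28] = (01010000100001001101111010)·(00000000000000000000000100) mod 2 = 0+0+0+0+0+0+0+0+0+0+0+0+0+0+0+0+0+0+0+0+0+0+0+0+0+0 mod 2 = 0
  c[29] = d·G[:,29] = (01010000100001001101111010)·(00000000000000000000000010) mod 2 = 0+0+0+0+0+0+0+0+0+0+0+0+0+0+0+0+0+0+0+0+0+0+0+0+1+0 mod 2 = 1
  c[30] = d·G[:,30] = (01010000100001001101111010)·(00000000000000000000000001) mod 2 = 0+0+0+0+0+0+0+0+0+0+0+0+0+0+0+0+0+0+0+0+0+0+0+0+0+0 mod 2 = 0
Codeword = 1101101000001000001001101111010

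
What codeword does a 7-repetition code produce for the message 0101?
Repeat each bit 7× and concatenate:
0→0000000  1→1111111  0→0000000  1→1111111
Codeword = 0000000111111100000001111111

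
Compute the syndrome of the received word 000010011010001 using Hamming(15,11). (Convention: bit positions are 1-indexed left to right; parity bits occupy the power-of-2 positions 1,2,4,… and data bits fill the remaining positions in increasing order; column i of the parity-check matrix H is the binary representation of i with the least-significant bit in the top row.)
Syndrome s = H · r^T (mod 2), r = 000010011010001:
  s[0] = (101010101010101)·(000010011010001) mod 2 = 0+0+0+0+1+0+0+0+1+0+1+0+0+0+1 mod 2 = 0
  s[1] = (011001100110011)·(000010011010001) mod 2 = 0+0+0+0+0+0+0+0+0+0+1+0+0+0+1 mod 2 = 0
  s[2] = (000111100001111)·(000010011010001) mod 2 = 0+0+0+0+1+0+0+0+0+0+0+0+0+0+1 mod 2 = 0
  s[3] = (000000011111111)·(000010011010001) mod 2 = 0+0+0+0+0+0+0+1+1+0+1+0+0+0+1 mod 2 = 0
Syndrome = 0000
s = 0: no error detected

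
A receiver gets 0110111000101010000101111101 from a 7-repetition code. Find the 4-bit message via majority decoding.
Split into 7-bit blocks and majority-vote each:
  block 1 = 0110111: 5 ones, 2 zeros → 1
  block 2 = 0001010: 2 ones, 5 zeros → 0
  block 3 = 1000010: 2 ones, 5 zeros → 0
  block 4 = 1111101: 6 ones, 1 zeros → 1
Decoded = 1001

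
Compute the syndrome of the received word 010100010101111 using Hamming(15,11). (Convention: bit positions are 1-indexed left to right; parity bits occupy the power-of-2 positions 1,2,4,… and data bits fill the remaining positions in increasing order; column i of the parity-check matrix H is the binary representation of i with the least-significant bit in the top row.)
Syndrome s = H · r^T (mod 2), r = 010100010101111:
  s[0] = (101010101010101)·(010100010101111) mod 2 = 0+0+0+0+0+0+0+0+0+0+0+0+1+0+1 mod 2 = 0
  s[1] = (011001100110011)·(010100010101111) mod 2 = 0+1+0+0+0+0+0+0+0+1+0+0+0+1+1 mod 2 = 0
  s[2] = (000111100001111)·(010100010101111) mod 2 = 0+0+0+1+0+0+0+0+0+0+0+1+1+1+1 mod 2 = 1
  s[3] = (000000011111111)·(010100010101111) mod 2 = 0+0+0+0+0+0+0+1+0+1+0+1+1+1+1 mod 2 = 0
Syndrome = 0010
Non-zero syndrome: error at position 4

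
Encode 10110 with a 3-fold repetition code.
Repeat each bit 3× and concatenate:
1→111  0→000  1→111  1→111  0→000
Codeword = 111000111111000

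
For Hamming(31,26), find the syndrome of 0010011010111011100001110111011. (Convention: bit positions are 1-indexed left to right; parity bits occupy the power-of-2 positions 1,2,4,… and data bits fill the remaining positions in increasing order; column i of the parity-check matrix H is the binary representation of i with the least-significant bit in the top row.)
Syndrome s = H · r^T (mod 2), r = 0010011010111011100001110111011:
  s[0] = (1010101010101010101010101010101)·(0010011010111011100001110111011) mod 2 = 0+0+1+0+0+0+1+0+1+0+1+0+1+0+1+0+1+0+0+0+0+0+1+0+0+0+1+0+0+0+1 mod 2 = 0
  s[1] = (0110011001100110011001100110011)·(0010011010111011100001110111011) mod 2 = 0+0+1+0+0+1+1+0+0+0+1+0+0+0+1+0+0+0+0+0+0+1+1+0+0+1+1+0+0+1+1 mod 2 = 1
  s[2] = (0001111000011110000111100001111)·(0010011010111011100001110111011) mod 2 = 0+0+0+0+0+1+1+0+0+0+0+1+1+0+1+0+0+0+0+0+0+1+1+0+0+0+0+1+0+1+1 mod 2 = 0
  s[3] = (0000000111111110000000011111111)·(0010011010111011100001110111011) mod 2 = 0+0+0+0+0+0+0+0+1+0+1+1+1+0+1+0+0+0+0+0+0+0+0+1+0+1+1+1+0+1+1 mod 2 = 1
  s[4] = (0000000000000001111111111111111)·(0010011010111011100001110111011) mod 2 = 0+0+0+0+0+0+0+0+0+0+0+0+0+0+0+1+1+0+0+0+0+1+1+1+0+1+1+1+0+1+1 mod 2 = 0
Syndrome = 01010
Non-zero syndrome: error at position 10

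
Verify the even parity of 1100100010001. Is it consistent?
Sum of all bits: 1+1+0+0+1+0+0+0+1+0+0+0+1 = 5; 5 mod 2 = 1. Result is 1 → parity error detected.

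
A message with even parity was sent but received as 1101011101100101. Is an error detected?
Sum of received bits: 1+1+0+1+0+1+1+1+0+1+1+0+0+1+0+1 = 10; 10 mod 2 = 0. Result is 0 → no error detected.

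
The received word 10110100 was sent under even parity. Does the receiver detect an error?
Sum of received bits: 1+0+1+1+0+1+0+0 = 4; 4 mod 2 = 0. Result is 0 → no error detected.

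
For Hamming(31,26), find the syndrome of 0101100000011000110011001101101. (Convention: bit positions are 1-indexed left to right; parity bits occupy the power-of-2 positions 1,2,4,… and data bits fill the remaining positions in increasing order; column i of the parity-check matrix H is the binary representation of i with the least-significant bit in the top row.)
Syndrome s = H · r^T (mod 2), r = 0101100000011000110011001101101:
  s[0] = (1010101010101010101010101010101)·(0101100000011000110011001101101) mod 2 = 0+0+0+0+1+0+0+0+0+0+0+0+1+0+0+0+1+0+0+0+1+0+0+0+1+0+0+0+1+0+1 mod 2 = 1
  s[1] = (0110011001100110011001100110011)·(0101100000011000110011001101101) mod 2 = 0+1+0+0+0+0+0+0+0+0+0+0+0+0+0+0+0+1+0+0+0+1+0+0+0+1+0+0+0+0+1 mod 2 = 1
  s[2] = (0001111000011110000111100001111)·(0101100000011000110011001101101) mod 2 = 0+0+0+1+1+0+0+0+0+0+0+1+1+0+0+0+0+0+0+0+1+1+0+0+0+0+0+1+1+0+1 mod 2 = 1
  s[3] = (0000000111111110000000011111111)·(0101100000011000110011001101101) mod 2 = 0+0+0+0+0+0+0+0+0+0+0+1+1+0+0+0+0+0+0+0+0+0+0+0+1+1+0+1+1+0+1 mod 2 = 1
  s[4] = (0000000000000001111111111111111)·(0101100000011000110011001101101) mod 2 = 0+0+0+0+0+0+0+0+0+0+0+0+0+0+0+0+1+1+0+0+1+1+0+0+1+1+0+1+1+0+1 mod 2 = 1
Syndrome = 11111
Non-zero syndrome: error at position 31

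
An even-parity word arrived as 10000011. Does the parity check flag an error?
Sum of received bits: 1+0+0+0+0+0+1+1 = 3; 3 mod 2 = 1. Result is 1 ≠ 0 → error detected.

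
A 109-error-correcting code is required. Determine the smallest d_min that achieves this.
Correcting t errors requires d_min ≥ 2t + 1 = 2·109 + 1 = 219.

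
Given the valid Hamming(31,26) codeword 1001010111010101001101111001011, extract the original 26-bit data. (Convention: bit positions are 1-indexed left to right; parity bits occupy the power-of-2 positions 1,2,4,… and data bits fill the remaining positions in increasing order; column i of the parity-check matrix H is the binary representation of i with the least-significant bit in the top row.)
Parity bits occupy power-of-2 positions; data bits are at positions {3,5,6,7,9,10,11,12,13,14,15,17,18,19,20,21,22,23,24,25,26,27,28,29,30,31} (1-indexed).
Extract: c[3]=0 c[5]=0 c[6]=1 c[7]=0 c[9]=1 c[10]=1 c[11]=0 c[12]=1 c[13]=0 c[14]=1 c[15]=0 c[17]=0 c[18]=0 c[19]=1 c[20]=1 c[21]=0 c[22]=1 c[23]=1 c[24]=1 c[25]=1 c[26]=0 c[27]=0 c[28]=1 c[29]=0 c[30]=1 c[31]=1
Data = 00101101010001101111001011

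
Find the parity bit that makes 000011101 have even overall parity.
Sum of data bits: 0+0+0+0+1+1+1+0+1 = 4.
4 mod 2 = 0, so parity bit = 0.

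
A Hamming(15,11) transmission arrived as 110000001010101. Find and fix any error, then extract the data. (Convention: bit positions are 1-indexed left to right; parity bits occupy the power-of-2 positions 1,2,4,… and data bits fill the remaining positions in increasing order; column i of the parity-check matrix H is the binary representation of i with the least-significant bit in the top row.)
Syndrome s = H · r^T (mod 2), r = 110000001010101:
  s[0] = (101010101010101)·(110000001010101) mod 2 = 1+0+0+0+0+0+0+0+1+0+1+0+1+0+1 mod 2 = 1
  s[1] = (011001100110011)·(110000001010101) mod 2 = 0+1+0+0+0+0+0+0+0+0+1+0+0+0+1 mod 2 = 1
  s[2] = (000111100001111)·(110000001010101) mod 2 = 0+0+0+0+0+0+0+0+0+0+0+0+1+0+1 mod 2 = 0
  s[3] = (000000011111111)·(110000001010101) mod 2 = 0+0+0+0+0+0+0+0+1+0+1+0+1+0+1 mod 2 = 0
Syndrome = 1100
Column 3 of H equals this syndrome → error at bit 3 (1-indexed).
Flip bit 3: 110000001010101 → 111000001010101
Extract data bits at positions {3,5,6,7,9,10,11,12,13,14,15}: 10001010101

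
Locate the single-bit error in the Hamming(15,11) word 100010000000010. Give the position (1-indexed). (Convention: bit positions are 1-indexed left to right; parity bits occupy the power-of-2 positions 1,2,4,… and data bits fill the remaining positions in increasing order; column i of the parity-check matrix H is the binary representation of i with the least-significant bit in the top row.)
Syndrome s = H · r^T (mod 2), r = 100010000000010:
  s[0] = (101010101010101)·(100010000000010) mod 2 = 1+0+0+0+1+0+0+0+0+0+0+0+0+0+0 mod 2 = 0
  s[1] = (011001100110011)·(100010000000010) mod 2 = 0+0+0+0+0+0+0+0+0+0+0+0+0+1+0 mod 2 = 1
  s[2] = (000111100001111)·(100010000000010) mod 2 = 0+0+0+0+1+0+0+0+0+0+0+0+0+1+0 mod 2 = 0
  s[3] = (000000011111111)·(100010000000010) mod 2 = 0+0+0+0+0+0+0+0+0+0+0+0+0+1+0 mod 2 = 1
Syndrome = 0101
Column i of H is the binary representation of i, so the syndrome is the binary index of the flipped bit.
Read s = 0101 with s[0] as LSB: 0·2^0 + 1·2^1 + 0·2^2 + 1·2^3 = 10.
Error is at bit position 10.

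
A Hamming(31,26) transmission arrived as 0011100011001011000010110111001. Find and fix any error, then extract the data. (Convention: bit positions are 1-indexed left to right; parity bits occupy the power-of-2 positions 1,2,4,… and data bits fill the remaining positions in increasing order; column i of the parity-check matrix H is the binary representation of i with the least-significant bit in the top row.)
Syndrome s = H · r^T (mod 2), r = 0011100011001011000010110111001:
  s[0] = (1010101010101010101010101010101)·(0011100011001011000010110111001) mod 2 = 0+0+1+0+1+0+0+0+1+0+0+0+1+0+1+0+0+0+0+0+1+0+1+0+0+0+1+0+0+0+1 mod 2 = 1
  s[1] = (0110011001100110011001100110011)·(0011100011001011000010110111001) mod 2 = 0+0+1+0+0+0+0+0+0+1+0+0+0+0+1+0+0+0+0+0+0+0+1+0+0+1+1+0+0+0+1 mod 2 = 1
  s[2] = (0001111000011110000111100001111)·(0011100011001011000010110111001) mod 2 = 0+0+0+1+1+0+0+0+0+0+0+0+1+0+1+0+0+0+0+0+1+0+1+0+0+0+0+1+0+0+1 mod 2 = 0
  s[3] = (0000000111111110000000011111111)·(0011100011001011000010110111001) mod 2 = 0+0+0+0+0+0+0+0+1+1+0+0+1+0+1+0+0+0+0+0+0+0+0+1+0+1+1+1+0+0+1 mod 2 = 1
  s[4] = (0000000000000001111111111111111)·(0011100011001011000010110111001) mod 2 = 0+0+0+0+0+0+0+0+0+0+0+0+0+0+0+1+0+0+0+0+1+0+1+1+0+1+1+1+0+0+1 mod 2 = 0
Syndrome = 11010
Column 11 of H equals this syndrome → error at bit 11 (1-indexed).
Flip bit 11: 0011100011001011000010110111001 → 0011100011101011000010110111001
Extract data bits at positions {3,5,6,7,9,10,11,12,13,14,15,17,18,19,20,21,22,23,24,25,26,27,28,29,30,31}: 11001110101000010110111001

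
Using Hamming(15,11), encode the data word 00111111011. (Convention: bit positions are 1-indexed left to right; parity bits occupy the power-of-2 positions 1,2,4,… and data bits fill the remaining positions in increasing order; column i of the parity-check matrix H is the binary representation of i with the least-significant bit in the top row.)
Codeword c = d · G (mod 2), d = 00111111011:
  c[0] = d·G[:,0] = (00111111011)·(11011010101) mod 2 = 0+0+0+1+1+0+1+0+0+0+1 mod 2 = 0
  c[1] = d·G[:,1] = (00111111011)·(10110110011) mod 2 = 0+0+1+1+0+1+1+0+0+1+1 mod 2 = 0
  c[2] = d·G[:,2] = (00111111011)·(10000000000) mod 2 = 0+0+0+0+0+0+0+0+0+0+0 mod 2 = 0
  c[3] = d·G[:,3] = (00111111011)·(01110001111) mod 2 = 0+0+1+1+0+0+0+1+0+1+1 mod 2 = 1
  c[4] = d·G[:,4] = (00111111011)·(01000000000) mod 2 = 0+0+0+0+0+0+0+0+0+0+0 mod 2 = 0
  c[5] = d·G[:,5] = (00111111011)·(00100000000) mod 2 = 0+0+1+0+0+0+0+0+0+0+0 mod 2 = 1
  c[6] = d·G[:,6] = (00111111011)·(00010000000) mod 2 = 0+0+0+1+0+0+0+0+0+0+0 mod 2 = 1
  c[7] = d·G[:,7] = (00111111011)·(00001111111) mod 2 = 0+0+0+0+1+1+1+1+0+1+1 mod 2 = 0
  c[8] = d·G[:,8] = (00111111011)·(00001000000) mod 2 = 0+0+0+0+1+0+0+0+0+0+0 mod 2 = 1
  c[9] = d·G[:,9] = (00111111011)·(00000100000) mod 2 = 0+0+0+0+0+1+0+0+0+0+0 mod 2 = 1
  c[10] = d·G[:,10] = (00111111011)·(00000010000) mod 2 = 0+0+0+0+0+0+1+0+0+0+0 mod 2 = 1
  c[11] = d·G[:,11] = (00111111011)·(00000001000) mod 2 = 0+0+0+0+0+0+0+1+0+0+0 mod 2 = 1
  c[12] = d·G[:,12] = (00111111011)·(00000000100) mod 2 = 0+0+0+0+0+0+0+0+0+0+0 mod 2 = 0
  c[13] = d·G[:,13] = (00111111011)·(00000000010) mod 2 = 0+0+0+0+0+0+0+0+0+1+0 mod 2 = 1
  c[14] = d·G[:,14] = (00111111011)·(00000000001) mod 2 = 0+0+0+0+0+0+0+0+0+0+1 mod 2 = 1
Codeword = 000101101111011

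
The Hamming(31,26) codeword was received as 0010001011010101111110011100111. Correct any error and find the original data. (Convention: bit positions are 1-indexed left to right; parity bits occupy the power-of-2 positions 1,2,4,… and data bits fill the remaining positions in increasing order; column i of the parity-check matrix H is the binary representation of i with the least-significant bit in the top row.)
Syndrome s = H · r^T (mod 2), r = 0010001011010101111110011100111:
  s[0] = (1010101010101010101010101010101)·(0010001011010101111110011100111) mod 2 = 0+0+1+0+0+0+1+0+1+0+0+0+0+0+0+0+1+0+1+0+1+0+0+0+1+0+0+0+1+0+1 mod 2 = 1
  s[1] = (0110011001100110011001100110011)·(0010001011010101111110011100111) mod 2 = 0+0+1+0+0+0+1+0+0+1+0+0+0+1+0+0+0+1+1+0+0+0+0+0+0+1+0+0+0+1+1 mod 2 = 1
  s[2] = (0001111000011110000111100001111)·(0010001011010101111110011100111) mod 2 = 0+0+0+0+0+0+1+0+0+0+0+1+0+1+0+0+0+0+0+1+1+0+0+0+0+0+0+0+1+1+1 mod 2 = 0
  s[3] = (0000000111111110000000011111111)·(0010001011010101111110011100111) mod 2 = 0+0+0+0+0+0+0+0+1+1+0+1+0+1+0+0+0+0+0+0+0+0+0+1+1+1+0+0+1+1+1 mod 2 = 0
  s[4] = (0000000000000001111111111111111)·(0010001011010101111110011100111) mod 2 = 0+0+0+0+0+0+0+0+0+0+0+0+0+0+0+1+1+1+1+1+1+0+0+1+1+1+0+0+1+1+1 mod 2 = 0
Syndrome = 11000
Column 3 of H equals this syndrome → error at bit 3 (1-indexed).
Flip bit 3: 0010001011010101111110011100111 → 0000001011010101111110011100111
Extract data bits at positions {3,5,6,7,9,10,11,12,13,14,15,17,18,19,20,21,22,23,24,25,26,27,28,29,30,31}: 00011101010111110011100111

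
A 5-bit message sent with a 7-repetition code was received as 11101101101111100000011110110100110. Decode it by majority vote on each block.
Split into 7-bit blocks and majority-vote each:
  block 1 = 1110110: 5 ones, 2 zeros → 1
  block 2 = 1101111: 6 ones, 1 zeros → 1
  block 3 = 1000000: 1 ones, 6 zeros → 0
  block 4 = 1111011: 6 ones, 1 zeros → 1
  block 5 = 0100110: 3 ones, 4 zeros → 0
Decoded = 11010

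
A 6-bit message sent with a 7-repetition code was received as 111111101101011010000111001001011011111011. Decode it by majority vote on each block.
Split into 7-bit blocks and majority-vote each:
  block 1 = 1111111: 7 ones, 0 zeros → 1
  block 2 = 0110101: 4 ones, 3 zeros → 1
  block 3 = 1010000: 2 ones, 5 zeros → 0
  block 4 = 1110010: 4 ones, 3 zeros → 1
  block 5 = 0101101: 4 ones, 3 zeros → 1
  block 6 = 1111011: 6 ones, 1 zeros → 1
Decoded = 110111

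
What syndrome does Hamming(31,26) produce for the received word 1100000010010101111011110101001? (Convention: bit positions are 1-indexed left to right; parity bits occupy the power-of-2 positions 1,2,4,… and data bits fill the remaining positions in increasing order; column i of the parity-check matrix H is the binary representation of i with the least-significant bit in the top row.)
Syndrome s = H · r^T (mod 2), r = 1100000010010101111011110101001:
  s[0] = (1010101010101010101010101010101)·(1100000010010101111011110101001) mod 2 = 1+0+0+0+0+0+0+0+1+0+0+0+0+0+0+0+1+0+1+0+1+0+1+0+0+0+0+0+0+0+1 mod 2 = 1
  s[1] = (0110011001100110011001100110011)·(1100000010010101111011110101001) mod 2 = 0+1+0+0+0+0+0+0+0+0+0+0+0+1+0+0+0+1+1+0+0+1+1+0+0+1+0+0+0+0+1 mod 2 = 0
  s[2] = (0001111000011110000111100001111)·(1100000010010101111011110101001) mod 2 = 0+0+0+0+0+0+0+0+0+0+0+1+0+1+0+0+0+0+0+0+1+1+1+0+0+0+0+1+0+0+1 mod 2 = 1
  s[3] = (0000000111111110000000011111111)·(1100000010010101111011110101001) mod 2 = 0+0+0+0+0+0+0+0+1+0+0+1+0+1+0+0+0+0+0+0+0+0+0+1+0+1+0+1+0+0+1 mod 2 = 1
  s[4] = (0000000000000001111111111111111)·(1100000010010101111011110101001) mod 2 = 0+0+0+0+0+0+0+0+0+0+0+0+0+0+0+1+1+1+1+0+1+1+1+1+0+1+0+1+0+0+1 mod 2 = 1
Syndrome = 10111
Non-zero syndrome: error at position 29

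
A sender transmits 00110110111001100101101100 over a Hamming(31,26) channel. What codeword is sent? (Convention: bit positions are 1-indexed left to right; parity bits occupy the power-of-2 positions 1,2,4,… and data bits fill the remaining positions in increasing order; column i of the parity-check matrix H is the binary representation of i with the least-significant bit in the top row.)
Codeword c = d · G (mod 2), d = 00110110111001100101101100:
  c[0] = d·G[:,0] = (00110110111001100101101100)·(11011010101101010101010101) mod 2 = 0+0+0+1+0+0+1+0+1+0+1+0+0+1+0+0+0+1+0+1+0+0+0+1+0+0 mod 2 = 0
  c[1] = d·G[:,1] = (00110110111001100101101100)·(10110110011011001100110011) mod 2 = 0+0+1+1+0+1+1+0+0+1+1+0+0+1+0+0+0+1+0+0+1+0+0+0+0+0 mod 2 = 1
  c[2] = d·G[:,2] = (00110110111001100101101100)·(10000000000000000000000000) mod 2 = 0+0+0+0+0+0+0+0+0+0+0+0+0+0+0+0+0+0+0+0+0+0+0+0+0+0 mod 2 = 0
  c[3] = d·G[:,3] = (00110110111001100101101100)·(01110001111000111100001111) mod 2 = 0+0+1+1+0+0+0+0+1+1+1+0+0+0+1+0+0+1+0+0+0+0+1+1+0+0 mod 2 = 1
  c[4] = d·G[:,4] = (00110110111001100101101100)·(01000000000000000000000000) mod 2 = 0+0+0+0+0+0+0+0+0+0+0+0+0+0+0+0+0+0+0+0+0+0+0+0+0+0 mod 2 = 0
  c[5] = d·G[:,5] = (00110110111001100101101100)·(00100000000000000000000000) mod 2 = 0+0+1+0+0+0+0+0+0+0+0+0+0+0+0+0+0+0+0+0+0+0+0+0+0+0 mod 2 = 1
  c[6] = d·G[:,6] = (00110110111001100101101100)·(00010000000000000000000000) mod 2 = 0+0+0+1+0+0+0+0+0+0+0+0+0+0+0+0+0+0+0+0+0+0+0+0+0+0 mod 2 = 1
  c[7] = d·G[:,7] = (00110110111001100101101100)·(00001111111000000011111111) mod 2 = 0+0+0+0+0+1+1+0+1+1+1+0+0+0+0+0+0+0+0+1+1+0+1+1+0+0 mod 2 = 1
  c[8] = d·G[:,8] = (00110110111001100101101100)·(00001000000000000000000000) mod 2 = 0+0+0+0+0+0+0+0+0+0+0+0+0+0+0+0+0+0+0+0+0+0+0+0+0+0 mod 2 = 0
  c[9] = d·G[:,9] = (00110110111001100101101100)·(00000100000000000000000000) mod 2 = 0+0+0+0+0+1+0+0+0+0+0+0+0+0+0+0+0+0+0+0+0+0+0+0+0+0 mod 2 = 1
  c[10] = d·G[:,10] = (00110110111001100101101100)·(00000010000000000000000000) mod 2 = 0+0+0+0+0+0+1+0+0+0+0+0+0+0+0+0+0+0+0+0+0+0+0+0+0+0 mod 2 = 1
  c[11] = d·G[:,11] = (00110110111001100101101100)·(00000001000000000000000000) mod 2 = 0+0+0+0+0+0+0+0+0+0+0+0+0+0+0+0+0+0+0+0+0+0+0+0+0+0 mod 2 = 0
  c[12] = d·G[:,12] = (00110110111001100101101100)·(00000000100000000000000000) mod 2 = 0+0+0+0+0+0+0+0+1+0+0+0+0+0+0+0+0+0+0+0+0+0+0+0+0+0 mod 2 = 1
  c[13] = d·G[:,13] = (00110110111001100101101100)·(00000000010000000000000000) mod 2 = 0+0+0+0+0+0+0+0+0+1+0+0+0+0+0+0+0+0+0+0+0+0+0+0+0+0 mod 2 = 1
  c[14] = d·G[:,14] = (00110110111001100101101100)·(00000000001000000000000000) mod 2 = 0+0+0+0+0+0+0+0+0+0+1+0+0+0+0+0+0+0+0+0+0+0+0+0+0+0 mod 2 = 1
  c[15] = d·G[:,15] = (00110110111001100101101100)·(00000000000111111111111111) mod 2 = 0+0+0+0+0+0+0+0+0+0+0+0+0+1+1+0+0+1+0+1+1+0+1+1+0+0 mod 2 = 1
  c[16] = d·G[:,16] = (00110110111001100101101100)·(00000000000100000000000000) mod 2 = 0+0+0+0+0+0+0+0+0+0+0+0+0+0+0+0+0+0+0+0+0+0+0+0+0+0 mod 2 = 0
  c[17] = d·G[:,17] = (00110110111001100101101100)·(00000000000010000000000000) mod 2 = 0+0+0+0+0+0+0+0+0+0+0+0+0+0+0+0+0+0+0+0+0+0+0+0+0+0 mod 2 = 0
  c[18] = d·G[:,18] = (00110110111001100101101100)·(00000000000001000000000000) mod 2 = 0+0+0+0+0+0+0+0+0+0+0+0+0+1+0+0+0+0+0+0+0+0+0+0+0+0 mod 2 = 1
  c[19] = d·G[:,19] = (00110110111001100101101100)·(00000000000000100000000000) mod 2 = 0+0+0+0+0+0+0+0+0+0+0+0+0+0+1+0+0+0+0+0+0+0+0+0+0+0 mod 2 = 1
  c[20] = d·G[:,20] = (00110110111001100101101100)·(00000000000000010000000000) mod 2 = 0+0+0+0+0+0+0+0+0+0+0+0+0+0+0+0+0+0+0+0+0+0+0+0+0+0 mod 2 = 0
  c[21] = d·G[:,21] = (00110110111001100101101100)·(00000000000000001000000000) mod 2 = 0+0+0+0+0+0+0+0+0+0+0+0+0+0+0+0+0+0+0+0+0+0+0+0+0+0 mod 2 = 0
  c[22] = d·G[:,22] = (00110110111001100101101100)·(00000000000000000100000000) mod 2 = 0+0+0+0+0+0+0+0+0+0+0+0+0+0+0+0+0+1+0+0+0+0+0+0+0+0 mod 2 = 1
  c[23] = d·G[:,23] = (00110110111001100101101100)·(00000000000000000010000000) mod 2 = 0+0+0+0+0+0+0+0+0+0+0+0+0+0+0+0+0+0+0+0+0+0+0+0+0+0 mod 2 = 0
  c[24] = d·G[:,24] = (00110110111001100101101100)·(00000000000000000001000000) mod 2 = 0+0+0+0+0+0+0+0+0+0+0+0+0+0+0+0+0+0+0+1+0+0+0+0+0+0 mod 2 = 1
  c[25] = d·G[:,25] = (00110110111001100101101100)·(00000000000000000000100000) mod 2 = 0+0+0+0+0+0+0+0+0+0+0+0+0+0+0+0+0+0+0+0+1+0+0+0+0+0 mod 2 = 1
  c[26] = d·G[:,26] = (00110110111001100101101100)·(00000000000000000000010000) mod 2 = 0+0+0+0+0+0+0+0+0+0+0+0+0+0+0+0+0+0+0+0+0+0+0+0+0+0 mod 2 = 0
  c[27] = d·G[:,27] = (00110110111001100101101100)·(00000000000000000000001000) mod 2 = 0+0+0+0+0+0+0+0+0+0+0+0+0+0+0+0+0+0+0+0+0+0+1+0+0+0 mod 2 = 1
  c[28] = d·G[:,28] = (00110110111001100101101100)·(00000000000000000000000100) mod 2 = 0+0+0+0+0+0+0+0+0+0+0+0+0+0+0+0+0+0+0+0+0+0+0+1+0+0 mod 2 = 1
  c[29] = d·G[:,29] = (00110110111001100101101100)·(00000000000000000000000010) mod 2 = 0+0+0+0+0+0+0+0+0+0+0+0+0+0+0+0+0+0+0+0+0+0+0+0+0+0 mod 2 = 0
  c[30] = d·G[:,30] = (00110110111001100101101100)·(00000000000000000000000001) mod 2 = 0+0+0+0+0+0+0+0+0+0+0+0+0+0+0+0+0+0+0+0+0+0+0+0+0+0 mod 2 = 0
Codeword = 0101011101101111001100101101100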